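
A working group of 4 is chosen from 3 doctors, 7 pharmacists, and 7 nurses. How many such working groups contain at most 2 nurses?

Split by how many nurses are chosen (0 through 2).
Sum: C(7,0)·C(10,4) + C(7,1)·C(10,3) + C(7,2)·C(10,2) = 210 + 840 + 945 = 1995.

1995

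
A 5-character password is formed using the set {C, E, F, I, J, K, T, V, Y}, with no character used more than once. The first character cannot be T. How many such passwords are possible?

The first character has 9−1 = 8 choices (anything except T).
The remaining 4 characters are filled from the other 8 symbols without repetition: 8 × 7 × 6 × 5 = 1680.
Total: 8 × 1680 = 13440.

13440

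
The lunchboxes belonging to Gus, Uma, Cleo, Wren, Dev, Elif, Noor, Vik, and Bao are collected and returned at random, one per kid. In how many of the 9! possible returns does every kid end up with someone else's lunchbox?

Count assignments avoiding every fixed point. For any j of the 9 kids fixed to their own lunchbox, the other 9−j can be arranged in (9−j)! ways.
By inclusion–exclusion this is Σ_{j=0}^{9} (−1)^j C(9,j)·(9−j)!.
Computing: 362880 − 362880 + 181440 − 60480 + 15120 − 3024 + 504 − 72 + 9 − 1 = 133496.

133496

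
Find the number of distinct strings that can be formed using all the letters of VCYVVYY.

140

VCYVVYY has 7 letters with V appearing 3 times and Y appearing 3 times.
Dividing 7! = 5040 by 3!·3! = 36 for the repeated letters gives 140.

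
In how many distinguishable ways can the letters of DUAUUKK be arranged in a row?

The 7 letters of DUAUUKK have repeats: K appearing twice and U appearing 3 times.
So there are 7! / (3!·2!) = 420 distinguishable arrangements.

420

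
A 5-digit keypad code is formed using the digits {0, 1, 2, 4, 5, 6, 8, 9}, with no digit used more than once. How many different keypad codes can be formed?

6720

Choose and order 5 of the 8 symbols: the first digit has 8 options, the next 7, and so on down to 4.
That product is 8 × 7 × 6 × 5 × 4 = 6720.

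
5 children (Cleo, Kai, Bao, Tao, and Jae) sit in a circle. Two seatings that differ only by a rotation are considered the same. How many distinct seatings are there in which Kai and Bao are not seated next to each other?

Without the restriction there are (4)! = 24 seatings.
Seatings with Kai beside Bao: treat them as a block with 2 internal orders, giving 2 × (3)! = 12.
Subtracting, 24 − 12 = 12.

12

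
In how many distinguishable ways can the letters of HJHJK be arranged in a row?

30

The 5 letters of HJHJK have repeats: H appearing twice and J appearing twice.
So there are 5! / (2!·2!) = 30 distinguishable arrangements.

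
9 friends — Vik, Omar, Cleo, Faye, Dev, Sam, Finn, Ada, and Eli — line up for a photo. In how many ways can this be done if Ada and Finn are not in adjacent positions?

There are 9! = 362880 arrangements in all. If Ada and Finn are adjacent, merging them into one block gives 2·(8)! = 80640 arrangements.
So 362880 − 80640 = 282240 arrangements keep them apart.

282240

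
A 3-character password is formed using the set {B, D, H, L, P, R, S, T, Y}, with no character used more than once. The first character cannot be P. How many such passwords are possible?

The first character has 9−1 = 8 choices (anything except P).
The remaining 2 characters are filled from the other 8 symbols without repetition: 8 × 7 = 56.
Total: 8 × 56 = 448.

448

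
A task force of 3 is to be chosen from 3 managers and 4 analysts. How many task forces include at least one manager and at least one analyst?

Unrestricted: C(7,3) = 35 ways to pick any 3 of the 7.
Subtract selections that omit an entire group: no managers → C(4,3) = 4; no analysts → C(3,3) = 1.
Both groups omitted at once is impossible, so 35 − 5 = 30.

30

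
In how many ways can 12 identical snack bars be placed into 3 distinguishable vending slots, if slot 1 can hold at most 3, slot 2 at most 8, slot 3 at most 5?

14

Without the upper bounds there are C(14,2) = 91 ways to split 12 among 3 vending slots.
Subtract solutions that violate a single cap (substitute x_i' = x_i − (cap_i+1)): x_1 ≥ 4 gives C(10,2) = 45; x_2 ≥ 9 gives C(5,2) = 10; x_3 ≥ 6 gives C(8,2) = 28. Together 83.
Add back pairs where two caps are both exceeded: 0 + 6 + 0 = 6.
By inclusion–exclusion the count is 91 − 83 + 6 = 14.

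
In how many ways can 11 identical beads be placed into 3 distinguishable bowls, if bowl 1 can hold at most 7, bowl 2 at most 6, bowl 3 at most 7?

Without the upper bounds there are C(13,2) = 78 ways to split 11 among 3 bowls.
Subtract solutions that violate a single cap (substitute x_i' = x_i − (cap_i+1)): x_1 ≥ 8 gives C(5,2) = 10; x_2 ≥ 7 gives C(6,2) = 15; x_3 ≥ 8 gives C(5,2) = 10. Together 35.
No two caps can be exceeded simultaneously, so the pair terms are all 0.
By inclusion–exclusion the count is 78 − 35 + 0 = 43.

43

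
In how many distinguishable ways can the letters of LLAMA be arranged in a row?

30

The 5 letters of LLAMA have repeats: A appearing twice and L appearing twice.
The number of distinct arrangements is 5!/(2!·2!) = 120/4 = 30.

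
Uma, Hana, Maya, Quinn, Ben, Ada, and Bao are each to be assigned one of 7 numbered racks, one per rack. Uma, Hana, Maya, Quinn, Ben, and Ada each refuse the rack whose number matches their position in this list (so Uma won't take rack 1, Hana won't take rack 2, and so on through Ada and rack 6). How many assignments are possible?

2119

Let Aᵢ (for 1 ≤ i ≤ 6) be the placements that put person i in their forbidden rack. Any j of these fix j positions, leaving (7−j)! ways to fill the rest, and there are C(6,j) ways to pick which j.
By inclusion–exclusion, the number of valid placements is Σ_{j=0}^{6} (−1)^j C(6,j)·(7−j)!.
Computing: 5040 − 4320 + 1800 − 480 + 90 − 12 + 1 = 2119.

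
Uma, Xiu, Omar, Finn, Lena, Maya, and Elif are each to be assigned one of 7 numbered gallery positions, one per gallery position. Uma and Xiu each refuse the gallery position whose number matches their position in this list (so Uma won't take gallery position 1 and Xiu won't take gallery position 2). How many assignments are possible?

3720

Let Aᵢ (for i ∈ {1, 2}) be the placements that put person i in their forbidden gallery position. Any j of these fix j positions, leaving (7−j)! ways to fill the rest, and there are C(2,j) ways to pick which j.
By inclusion–exclusion, the number of valid placements is Σ_{j=0}^{2} (−1)^j C(2,j)·(7−j)!.
Computing: 5040 − 1440 + 120 = 3720.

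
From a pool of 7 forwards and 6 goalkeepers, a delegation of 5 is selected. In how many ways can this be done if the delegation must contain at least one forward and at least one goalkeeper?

1260

With no constraint there are C(13,5) = 1287 possible selections.
Subtract selections that omit an entire group: no forwards → C(6,5) = 6; no goalkeepers → C(7,5) = 21.
Both groups omitted at once is impossible, so 1287 − 27 = 1260.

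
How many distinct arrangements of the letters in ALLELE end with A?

10

With the last slot taken by A, it remains to arrange the other 5 letters (LLELE).
Those 5 letters have E appearing twice and L appearing 3 times, giving (5)!/(3!·2!) = 10.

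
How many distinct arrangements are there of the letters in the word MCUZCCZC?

Letter multiplicities in MCUZCCZC: C×4, M×1, U×1, Z×2.
The number of distinct arrangements is 8!/(4!·2!) = 40320/48 = 840.

840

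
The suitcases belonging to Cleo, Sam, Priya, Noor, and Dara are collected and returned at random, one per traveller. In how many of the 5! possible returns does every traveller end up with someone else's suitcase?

Count assignments avoiding every fixed point. For any j of the 5 travellers fixed to their own suitcase, the other 5−j can be arranged in (5−j)! ways.
By inclusion–exclusion this is Σ_{j=0}^{5} (−1)^j C(5,j)·(5−j)!.
Computing: 120 − 120 + 60 − 20 + 5 − 1 = 44.

44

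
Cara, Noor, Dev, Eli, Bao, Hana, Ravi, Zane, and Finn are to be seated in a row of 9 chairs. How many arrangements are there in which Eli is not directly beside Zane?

282240

There are 9! = 362880 arrangements in all. If Eli and Zane are adjacent, merging them into one block gives 2·(8)! = 80640 arrangements.
So 362880 − 80640 = 282240 arrangements keep them apart.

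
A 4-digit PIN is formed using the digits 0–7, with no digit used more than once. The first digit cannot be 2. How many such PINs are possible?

1470

The first digit has 8−1 = 7 choices (anything except 2).
The remaining 3 digits are filled from the other 7 symbols without repetition: 7 × 6 × 5 = 210.
Total: 7 × 210 = 1470.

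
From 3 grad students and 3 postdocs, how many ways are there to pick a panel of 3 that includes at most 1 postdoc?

10

Split by how many postdocs are chosen (0 through 1).
Sum: C(3,0)·C(3,3) + C(3,1)·C(3,2) = 1 + 9 = 10.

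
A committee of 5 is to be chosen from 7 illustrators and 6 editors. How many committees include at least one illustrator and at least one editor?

1260

With no constraint there are C(13,5) = 1287 possible selections.
Subtract selections that omit an entire group: no illustrators → C(6,5) = 6; no editors → C(7,5) = 21.
Both groups omitted at once is impossible, so 1287 − 27 = 1260.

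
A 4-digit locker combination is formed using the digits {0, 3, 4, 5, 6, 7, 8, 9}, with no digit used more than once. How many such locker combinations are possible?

Choose and order 4 of the 8 symbols: the first digit has 8 options, the next 7, then 6, 5.
That product is 8 × 7 × 6 × 5 = 1680.

1680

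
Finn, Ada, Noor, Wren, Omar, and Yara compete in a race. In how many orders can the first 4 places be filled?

This is an ordered selection of 4 from 6: P(6,4).
That gives 6 × 5 × 4 × 3 = 360.

360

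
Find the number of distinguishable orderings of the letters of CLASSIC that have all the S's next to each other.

Treat the 2 copies of S as a single block. The multiset to arrange is then {SS, A, C, C, I, L}, 6 items in all.
That gives (6)!/(2!) = 360 arrangements.

360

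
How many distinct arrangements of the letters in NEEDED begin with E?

30

With the first slot taken by E, it remains to arrange the other 5 letters (NEDED).
Those 5 letters have D appearing twice and E appearing twice, giving (5)!/(2!·2!) = 30.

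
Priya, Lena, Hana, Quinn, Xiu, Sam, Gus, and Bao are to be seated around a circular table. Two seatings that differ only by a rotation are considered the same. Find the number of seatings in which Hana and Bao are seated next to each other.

Treat {Hana, Bao} as one unit (2 internal orders) and seat the resulting 7 units around the table: (6)! circular arrangements.
So 2 × (6)! = 2 × 720 = 1440.

1440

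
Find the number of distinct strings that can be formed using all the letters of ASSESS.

The 6 letters of ASSESS have repeats: S appearing 4 times.
So there are 6! / (4!) = 30 distinguishable arrangements.

30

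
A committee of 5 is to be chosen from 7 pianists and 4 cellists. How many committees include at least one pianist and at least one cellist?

441

Total 5-person selections from all 11: C(11,5) = 462.
Subtract selections that omit an entire group: no pianists → C(4,5) = 0; no cellists → C(7,5) = 21.
Both groups omitted at once is impossible, so 462 − 21 = 441.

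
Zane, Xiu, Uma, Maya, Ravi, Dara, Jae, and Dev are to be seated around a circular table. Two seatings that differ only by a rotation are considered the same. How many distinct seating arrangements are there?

Around a circle, 8 distinct people have 8!/8 = (7)! = 5040 rotationally distinct seatings.

5040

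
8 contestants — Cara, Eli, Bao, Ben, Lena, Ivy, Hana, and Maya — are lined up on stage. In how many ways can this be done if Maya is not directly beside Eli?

Of the 8! = 40320 arrangements, those with Maya and Eli adjacent number 2 × 7! = 10080 (treat the pair as a block with 2 internal orders).
Complementary counting: 40320 − 10080 = 30240.

30240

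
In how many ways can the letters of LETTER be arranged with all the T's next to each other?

60

Treat the 2 copies of T as a single block. The multiset to arrange is then {TT, E, E, L, R}, 5 items in all.
That gives (5)!/(2!) = 60 arrangements.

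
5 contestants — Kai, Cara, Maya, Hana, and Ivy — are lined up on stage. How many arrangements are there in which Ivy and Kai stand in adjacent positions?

Treat {Ivy, Kai} as a single unit. There are 4 units to order, and the pair itself can be ordered 2 ways.
That gives 2 × 4! = 2 × 24 = 48.

48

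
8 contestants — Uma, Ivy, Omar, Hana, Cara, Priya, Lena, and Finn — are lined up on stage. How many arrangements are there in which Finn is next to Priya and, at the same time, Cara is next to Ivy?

2880

Treat {Finn,Priya} as one block (2 orders) and {Cara,Ivy} as another (2 orders).
That leaves 6 units to arrange: 2 × 2 × 6! = 4 × 720 = 2880.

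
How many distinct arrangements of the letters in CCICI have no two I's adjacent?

Total arrangements of CCICI: 5!/(3!·2!) = 10.
If the two I's are adjacent, glue them into one block, leaving 4 items to arrange: (4)!/(3!) = 4 ways.
Subtracting, 10 − 4 = 6 arrangements keep the I's apart.

6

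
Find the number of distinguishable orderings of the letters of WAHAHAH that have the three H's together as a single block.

Treat the 3 copies of H as a single block. The multiset to arrange is then {HHH, A, A, A, W}, 5 items in all.
That gives (5)!/(3!) = 20 arrangements.

20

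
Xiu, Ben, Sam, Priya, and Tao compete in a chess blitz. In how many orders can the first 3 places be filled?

There are 5 choices for 1st place, 4 for 2nd, and 3 for 3rd.
That gives 5 × 4 × 3 = 60.

60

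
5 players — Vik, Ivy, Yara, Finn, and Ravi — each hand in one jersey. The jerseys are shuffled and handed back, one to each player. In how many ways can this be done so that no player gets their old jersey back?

This is the derangement count D_5: permutations of 5 items with no fixed point.
By inclusion–exclusion this is Σ_{j=0}^{5} (−1)^j C(5,j)·(5−j)!.
Computing: 120 − 120 + 60 − 20 + 5 − 1 = 44.

44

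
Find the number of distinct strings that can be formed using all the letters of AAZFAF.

The 6 letters of AAZFAF have repeats: A appearing 3 times and F appearing twice.
So there are 6! / (3!·2!) = 60 distinguishable arrangements.

60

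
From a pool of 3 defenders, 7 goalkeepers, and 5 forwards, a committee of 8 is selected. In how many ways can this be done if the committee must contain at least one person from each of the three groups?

With no constraint there are C(15,8) = 6435 possible selections.
Selections missing a whole group: no defenders → C(12,8) = 495; no goalkeepers → C(8,8) = 1; no forwards → C(10,8) = 45.
Add back selections omitting two groups (i.e. drawn from a single group): C(3,8) + C(7,8) + C(5,8) = 0.
By inclusion–exclusion: 6435 − 541 + 0 = 5894.

5894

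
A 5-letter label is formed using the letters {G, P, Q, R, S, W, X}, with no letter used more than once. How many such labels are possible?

Choose and order 5 of the 7 symbols: the first letter has 7 options, the next 6, and so on down to 3.
7 × 6 × 5 × 4 × 3 = 2520.

2520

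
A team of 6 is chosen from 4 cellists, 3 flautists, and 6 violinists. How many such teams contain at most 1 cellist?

588

Split by how many cellists are chosen (0 through 1).
Sum: C(4,0)·C(9,6) + C(4,1)·C(9,5) = 84 + 504 = 588.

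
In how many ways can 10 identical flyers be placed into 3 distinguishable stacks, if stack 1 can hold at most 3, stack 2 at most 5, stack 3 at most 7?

18

Without the upper bounds there are C(12,2) = 66 ways to split 10 among 3 stacks.
Subtract solutions that violate a single cap (substitute x_i' = x_i − (cap_i+1)): x_1 ≥ 4 gives C(8,2) = 28; x_2 ≥ 6 gives C(6,2) = 15; x_3 ≥ 8 gives C(4,2) = 6. Together 49.
Add back pairs where two caps are both exceeded: 1 + 0 + 0 = 1.
By inclusion–exclusion the count is 66 − 49 + 1 = 18.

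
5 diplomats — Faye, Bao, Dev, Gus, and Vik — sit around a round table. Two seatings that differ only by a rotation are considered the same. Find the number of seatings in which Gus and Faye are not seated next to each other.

Without the restriction there are (4)! = 24 seatings.
Those with Gus next to Faye: fuse the pair into one unit and seat 4 units around a circle — 2·(3)! = 12.
Subtracting, 24 − 12 = 12.

12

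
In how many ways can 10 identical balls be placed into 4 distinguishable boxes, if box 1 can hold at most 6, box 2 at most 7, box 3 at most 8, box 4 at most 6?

232

Without the upper bounds there are C(13,3) = 286 ways to split 10 among 4 boxes.
Subtract solutions that violate a single cap (substitute x_i' = x_i − (cap_i+1)): x_1 ≥ 7 gives C(6,3) = 20; x_2 ≥ 8 gives C(5,3) = 10; x_3 ≥ 9 gives C(4,3) = 4; x_4 ≥ 7 gives C(6,3) = 20. Together 54.
No two caps can be exceeded simultaneously, so the pair terms are all 0.
By inclusion–exclusion the count is 286 − 54 + 0 = 232.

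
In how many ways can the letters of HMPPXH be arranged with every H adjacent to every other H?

Treat the 2 copies of H as a single block. The multiset to arrange is then {HH, M, P, P, X}, 5 items in all.
That gives (5)!/(2!) = 60 arrangements.

60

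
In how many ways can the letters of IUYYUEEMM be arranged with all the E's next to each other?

5040

Treat the 2 copies of E as a single block. The multiset to arrange is then {EE, I, M, M, U, U, Y, Y}, 8 items in all.
That gives (8)!/(2!·2!·2!) = 5040 arrangements.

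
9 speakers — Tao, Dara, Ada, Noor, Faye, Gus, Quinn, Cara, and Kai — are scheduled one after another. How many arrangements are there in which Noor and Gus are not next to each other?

Of the 9! = 362880 arrangements, those with Noor and Gus adjacent number 2 × 8! = 80640 (treat the pair as a block with 2 internal orders).
Complementary counting: 362880 − 80640 = 282240.

282240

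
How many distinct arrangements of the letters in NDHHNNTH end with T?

140

Fix T in the last position and arrange the remaining 7 letters.
Those 7 letters have H appearing 3 times and N appearing 3 times, giving (7)!/(3!·3!) = 140.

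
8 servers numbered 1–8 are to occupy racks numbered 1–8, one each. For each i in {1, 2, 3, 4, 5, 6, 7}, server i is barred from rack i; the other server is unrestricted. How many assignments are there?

Let Aᵢ (for 1 ≤ i ≤ 7) be the placements that put server i in its forbidden rack. Any j of these fix j positions, leaving (8−j)! ways to fill the rest, and there are C(7,j) ways to pick which j.
By inclusion–exclusion, the number of valid placements is Σ_{j=0}^{7} (−1)^j C(7,j)·(8−j)!.
Computing: 40320 − 35280 + 15120 − 4200 + 840 − 126 + 14 − 1 = 16687.

16687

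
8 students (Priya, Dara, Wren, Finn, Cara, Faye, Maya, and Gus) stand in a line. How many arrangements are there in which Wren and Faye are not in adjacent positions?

30240

Of the 8! = 40320 arrangements, those with Wren and Faye adjacent number 2 × 7! = 10080 (treat the pair as a block with 2 internal orders).
Complementary counting: 40320 − 10080 = 30240.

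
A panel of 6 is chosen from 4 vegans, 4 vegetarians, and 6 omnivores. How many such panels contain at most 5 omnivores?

Split by how many omnivores are chosen (0 through 5).
Sum: C(6,0)·C(8,6) + C(6,1)·C(8,5) + C(6,2)·C(8,4) + C(6,3)·C(8,3) + C(6,4)·C(8,2) + C(6,5)·C(8,1) = 28 + 336 + 1050 + 1120 + 420 + 48 = 3002.

3002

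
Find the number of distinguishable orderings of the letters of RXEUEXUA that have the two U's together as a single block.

Treat the 2 copies of U as a single block. The multiset to arrange is then {UU, A, E, E, R, X, X}, 7 items in all.
That gives (7)!/(2!·2!) = 1260 arrangements.

1260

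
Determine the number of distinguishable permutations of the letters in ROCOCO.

ROCOCO has 6 letters with C appearing twice and O appearing 3 times.
Dividing 6! = 720 by 3!·2! = 12 for the repeated letters gives 60.

60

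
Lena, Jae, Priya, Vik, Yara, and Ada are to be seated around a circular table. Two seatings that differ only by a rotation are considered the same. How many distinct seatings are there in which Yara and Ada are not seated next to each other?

72

All circular seatings of 6 people number (5)! = 120.
Those with Yara next to Ada: fuse the pair into one unit and seat 5 units around a circle — 2·(4)! = 48.
Subtracting, 120 − 48 = 72.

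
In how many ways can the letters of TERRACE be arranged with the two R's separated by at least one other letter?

900

Total arrangements of TERRACE: 7!/(2!·2!) = 1260.
If the two R's are adjacent, glue them into one block, leaving 6 items to arrange: (6)!/(2!) = 360 ways.
Subtracting, 1260 − 360 = 900 arrangements keep the R's apart.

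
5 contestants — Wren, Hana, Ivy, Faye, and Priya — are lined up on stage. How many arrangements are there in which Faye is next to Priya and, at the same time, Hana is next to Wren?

Treat {Faye,Priya} as one block (2 orders) and {Hana,Wren} as another (2 orders).
That leaves 3 units to arrange: 2 × 2 × 3! = 4 × 6 = 24.

24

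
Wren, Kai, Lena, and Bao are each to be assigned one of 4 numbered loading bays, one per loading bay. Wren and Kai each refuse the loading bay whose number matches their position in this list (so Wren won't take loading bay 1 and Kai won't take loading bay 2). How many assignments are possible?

Let Aᵢ (for i ∈ {1, 2}) be the placements that put person i in their forbidden loading bay. Any j of these fix j positions, leaving (4−j)! ways to fill the rest, and there are C(2,j) ways to pick which j.
By inclusion–exclusion, the number of valid placements is Σ_{j=0}^{2} (−1)^j C(2,j)·(4−j)!.
Computing: 24 − 12 + 2 = 14.

14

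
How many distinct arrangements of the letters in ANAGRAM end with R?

120

With the last slot taken by R, it remains to arrange the other 6 letters (ANAGAM).
Those 6 letters have A appearing 3 times, giving (6)!/(3!) = 120.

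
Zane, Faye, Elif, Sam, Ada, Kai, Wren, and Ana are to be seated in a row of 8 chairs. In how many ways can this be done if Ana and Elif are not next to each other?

30240

There are 8! = 40320 arrangements in all. If Ana and Elif are adjacent, merging them into one block gives 2·(7)! = 10080 arrangements.
Complementary counting: 40320 − 10080 = 30240.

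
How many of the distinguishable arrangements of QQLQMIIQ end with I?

With the last slot taken by I, it remains to arrange the other 7 letters (QQLQMIQ).
Those 7 letters have Q appearing 4 times, giving (7)!/(4!) = 210.

210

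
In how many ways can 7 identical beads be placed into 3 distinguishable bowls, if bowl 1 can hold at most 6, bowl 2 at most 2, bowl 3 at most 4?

Ignoring the caps, the number of non-negative solutions to x_1+…+x_3 = 7 is C(9,2) = 36.
Subtract solutions that violate a single cap (substitute x_i' = x_i − (cap_i+1)): x_1 ≥ 7 gives C(2,2) = 1; x_2 ≥ 3 gives C(6,2) = 15; x_3 ≥ 5 gives C(4,2) = 6. Together 22.
No two caps can be exceeded simultaneously, so the pair terms are all 0.
By inclusion–exclusion the count is 36 − 22 + 0 = 14.

14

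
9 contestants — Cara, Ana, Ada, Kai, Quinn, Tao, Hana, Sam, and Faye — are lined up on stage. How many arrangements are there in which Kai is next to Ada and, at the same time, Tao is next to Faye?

20160

Treat {Kai,Ada} as one block (2 orders) and {Tao,Faye} as another (2 orders).
That leaves 7 units to arrange: 2 × 2 × 7! = 4 × 5040 = 20160.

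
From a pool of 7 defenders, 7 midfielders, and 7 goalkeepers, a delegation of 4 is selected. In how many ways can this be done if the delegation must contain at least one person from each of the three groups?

Total 4-person selections from all 21: C(21,4) = 5985.
Subtract selections that omit an entire group: no defenders → C(14,4) = 1001; no midfielders → C(14,4) = 1001; no goalkeepers → C(14,4) = 1001.
Add back selections omitting two groups (i.e. drawn from a single group): C(7,4) + C(7,4) + C(7,4) = 105.
By inclusion–exclusion: 5985 − 3003 + 105 = 3087.

3087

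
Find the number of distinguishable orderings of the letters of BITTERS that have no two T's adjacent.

There are 7!/(2!) = 2520 arrangements of BITTERS in total.
Arrangements with the T's together: treat TT as one letter, giving (6)! = 720.
Subtracting, 2520 − 720 = 1800 arrangements keep the T's apart.

1800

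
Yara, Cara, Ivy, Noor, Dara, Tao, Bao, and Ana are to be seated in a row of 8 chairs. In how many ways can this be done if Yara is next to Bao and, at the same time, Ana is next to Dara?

2880

Treat {Yara,Bao} as one block (2 orders) and {Ana,Dara} as another (2 orders).
That leaves 6 units to arrange: 2 × 2 × 6! = 4 × 720 = 2880.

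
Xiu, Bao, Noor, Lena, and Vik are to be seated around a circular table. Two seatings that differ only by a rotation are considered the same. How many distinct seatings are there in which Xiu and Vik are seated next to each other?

12

Glue Xiu and Vik into a block (2 internal orders). Seating 4 units around a circle gives (3)! arrangements.
So 2 × (3)! = 2 × 6 = 12.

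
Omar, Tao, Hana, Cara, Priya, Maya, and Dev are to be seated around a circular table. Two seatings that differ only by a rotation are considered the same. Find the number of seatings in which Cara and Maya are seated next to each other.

Glue Cara and Maya into a block (2 internal orders). Seating 6 units around a circle gives (5)! arrangements.
So 2 × (5)! = 2 × 120 = 240.

240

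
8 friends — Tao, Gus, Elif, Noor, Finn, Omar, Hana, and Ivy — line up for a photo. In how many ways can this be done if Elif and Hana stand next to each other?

Glue Elif and Hana into one block (2 internal orders), leaving 7 units to arrange in a row.
So the count is 2·(7)! = 10080.

10080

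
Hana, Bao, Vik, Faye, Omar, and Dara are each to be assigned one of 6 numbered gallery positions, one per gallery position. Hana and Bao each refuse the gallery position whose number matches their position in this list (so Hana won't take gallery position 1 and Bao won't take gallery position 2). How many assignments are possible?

504

Let Aᵢ (for i ∈ {1, 2}) be the placements that put person i in their forbidden gallery position. Any j of these fix j positions, leaving (6−j)! ways to fill the rest, and there are C(2,j) ways to pick which j.
By inclusion–exclusion, the number of valid placements is Σ_{j=0}^{2} (−1)^j C(2,j)·(6−j)!.
Computing: 720 − 240 + 24 = 504.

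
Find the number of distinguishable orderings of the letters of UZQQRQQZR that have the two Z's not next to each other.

There are 9!/(4!·2!·2!) = 3780 arrangements of UZQQRQQZR in total.
If the two Z's are adjacent, glue them into one block, leaving 8 items to arrange: (8)!/(4!·2!) = 840 ways.
Hence 3780 − 840 = 2940.

2940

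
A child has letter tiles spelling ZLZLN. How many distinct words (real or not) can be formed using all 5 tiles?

30

Letter multiplicities in ZLZLN: L×2, N×1, Z×2.
The number of distinct arrangements is 5!/(2!·2!) = 120/4 = 30.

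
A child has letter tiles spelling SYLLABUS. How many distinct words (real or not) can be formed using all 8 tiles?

SYLLABUS has 8 letters with L appearing twice and S appearing twice.
So there are 8! / (2!·2!) = 10080 distinguishable arrangements.

10080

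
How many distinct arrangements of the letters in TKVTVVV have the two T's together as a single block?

Treat the 2 copies of T as a single block. The multiset to arrange is then {TT, K, V, V, V, V}, 6 items in all.
That gives (6)!/(4!) = 30 arrangements.

30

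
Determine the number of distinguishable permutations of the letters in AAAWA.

Letter multiplicities in AAAWA: A×4, W×1.
Dividing 5! = 120 by 4! = 24 for the repeated letters gives 5.

5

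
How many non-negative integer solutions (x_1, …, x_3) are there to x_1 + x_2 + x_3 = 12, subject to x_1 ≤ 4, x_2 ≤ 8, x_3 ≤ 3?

Ignoring the caps, the number of non-negative solutions to x_1+…+x_3 = 12 is C(14,2) = 91.
Subtract solutions that violate a single cap (substitute x_i' = x_i − (cap_i+1)): x_1 ≥ 5 gives C(9,2) = 36; x_2 ≥ 9 gives C(5,2) = 10; x_3 ≥ 4 gives C(10,2) = 45. Together 91.
Add back pairs where two caps are both exceeded: 0 + 10 + 0 = 10.
By inclusion–exclusion the count is 91 − 91 + 10 = 10.

10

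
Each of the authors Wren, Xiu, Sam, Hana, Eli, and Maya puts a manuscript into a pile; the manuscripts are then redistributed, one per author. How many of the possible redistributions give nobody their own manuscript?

265

Count assignments avoiding every fixed point. For any j of the 6 authors fixed to their own manuscript, the other 6−j can be arranged in (6−j)! ways.
By inclusion–exclusion this is Σ_{j=0}^{6} (−1)^j C(6,j)·(6−j)!.
Computing: 720 − 720 + 360 − 120 + 30 − 6 + 1 = 265.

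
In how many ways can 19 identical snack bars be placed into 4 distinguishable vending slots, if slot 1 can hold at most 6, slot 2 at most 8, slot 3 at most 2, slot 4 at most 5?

10

Without the upper bounds there are C(22,3) = 1540 ways to split 19 among 4 vending slots.
Subtract solutions that violate a single cap (substitute x_i' = x_i − (cap_i+1)): x_1 ≥ 7 gives C(15,3) = 455; x_2 ≥ 9 gives C(13,3) = 286; x_3 ≥ 3 gives C(19,3) = 969; x_4 ≥ 6 gives C(16,3) = 560. Together 2270.
Add back pairs where two caps are both exceeded: 20 + 220 + 84 + 120 + 35 + 286 = 765.
Subtract triples: 1 + 0 + 20 + 4 = 25.
By inclusion–exclusion the count is 1540 − 2270 + 765 − 25 = 10.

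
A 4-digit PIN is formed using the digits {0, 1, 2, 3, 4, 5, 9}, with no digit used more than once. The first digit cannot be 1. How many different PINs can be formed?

The first digit has 7−1 = 6 choices (anything except 1).
The remaining 3 digits are filled from the other 6 symbols without repetition: 6 × 5 × 4 = 120.
Total: 6 × 120 = 720.

720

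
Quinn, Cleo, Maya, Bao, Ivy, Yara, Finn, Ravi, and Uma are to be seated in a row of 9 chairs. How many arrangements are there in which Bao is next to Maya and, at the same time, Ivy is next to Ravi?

Treat {Bao,Maya} as one block (2 orders) and {Ivy,Ravi} as another (2 orders).
That leaves 7 units to arrange: 2 × 2 × 7! = 4 × 5040 = 20160.

20160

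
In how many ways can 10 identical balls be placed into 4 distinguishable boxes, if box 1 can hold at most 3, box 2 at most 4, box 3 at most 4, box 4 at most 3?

Without the upper bounds there are C(13,3) = 286 ways to split 10 among 4 boxes.
Subtract solutions that violate a single cap (substitute x_i' = x_i − (cap_i+1)): x_1 ≥ 4 gives C(9,3) = 84; x_2 ≥ 5 gives C(8,3) = 56; x_3 ≥ 5 gives C(8,3) = 56; x_4 ≥ 4 gives C(9,3) = 84. Together 280.
Add back pairs where two caps are both exceeded: 4 + 4 + 10 + 1 + 4 + 4 = 27.
By inclusion–exclusion the count is 286 − 280 + 27 = 33.

33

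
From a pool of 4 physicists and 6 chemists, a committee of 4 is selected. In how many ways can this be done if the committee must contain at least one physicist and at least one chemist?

194

With no constraint there are C(10,4) = 210 possible selections.
Subtract selections that omit an entire group: no physicists → C(6,4) = 15; no chemists → C(4,4) = 1.
Both groups omitted at once is impossible, so 210 − 16 = 194.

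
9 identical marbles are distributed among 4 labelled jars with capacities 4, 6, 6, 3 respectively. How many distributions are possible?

110

By stars and bars, unrestricted non-negative solutions to x_1+…+x_4 = 9 number C(9+3,3) = 220.
Subtract solutions that violate a single cap (substitute x_i' = x_i − (cap_i+1)): x_1 ≥ 5 gives C(7,3) = 35; x_2 ≥ 7 gives C(5,3) = 10; x_3 ≥ 7 gives C(5,3) = 10; x_4 ≥ 4 gives C(8,3) = 56. Together 111.
Add back pairs where two caps are both exceeded: 0 + 0 + 1 + 0 + 0 + 0 = 1.
By inclusion–exclusion the count is 220 − 111 + 1 = 110.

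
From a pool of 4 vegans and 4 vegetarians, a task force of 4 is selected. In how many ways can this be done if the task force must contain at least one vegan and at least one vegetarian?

Total 4-person selections from all 8: C(8,4) = 70.
Selections missing a whole group: no vegans → C(4,4) = 1; no vegetarians → C(4,4) = 1.
Both groups omitted at once is impossible, so 70 − 2 = 68.

68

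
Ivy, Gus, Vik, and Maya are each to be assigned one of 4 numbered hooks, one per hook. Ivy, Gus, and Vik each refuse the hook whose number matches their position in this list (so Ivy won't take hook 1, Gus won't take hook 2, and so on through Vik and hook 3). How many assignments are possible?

Let Aᵢ (for i ∈ {1, 2, 3}) be the placements that put person i in their forbidden hook. Any j of these fix j positions, leaving (4−j)! ways to fill the rest, and there are C(3,j) ways to pick which j.
By inclusion–exclusion, the number of valid placements is Σ_{j=0}^{3} (−1)^j C(3,j)·(4−j)!.
Computing: 24 − 18 + 6 − 1 = 11.

11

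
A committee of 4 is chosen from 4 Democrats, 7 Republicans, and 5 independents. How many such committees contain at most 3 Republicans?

Split by how many Republicans are chosen (0 through 3).
Sum: C(7,0)·C(9,4) + C(7,1)·C(9,3) + C(7,2)·C(9,2) + C(7,3)·C(9,1) = 126 + 588 + 756 + 315 = 1785.

1785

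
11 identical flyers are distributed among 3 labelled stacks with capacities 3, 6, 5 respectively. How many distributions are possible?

By stars and bars, unrestricted non-negative solutions to x_1+…+x_3 = 11 number C(11+2,2) = 78.
Subtract solutions that violate a single cap (substitute x_i' = x_i − (cap_i+1)): x_1 ≥ 4 gives C(9,2) = 36; x_2 ≥ 7 gives C(6,2) = 15; x_3 ≥ 6 gives C(7,2) = 21. Together 72.
Add back pairs where two caps are both exceeded: 1 + 3 + 0 = 4.
By inclusion–exclusion the count is 78 − 72 + 4 = 10.

10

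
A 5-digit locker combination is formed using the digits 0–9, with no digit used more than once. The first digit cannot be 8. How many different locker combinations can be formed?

27216

The first digit has 10−1 = 9 choices (anything except 8).
The remaining 4 digits are filled from the other 9 symbols without repetition: 9 × 8 × 7 × 6 = 3024.
Total: 9 × 3024 = 27216.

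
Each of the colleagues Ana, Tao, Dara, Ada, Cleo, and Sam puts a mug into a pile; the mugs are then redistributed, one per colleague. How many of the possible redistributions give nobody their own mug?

This is the derangement count D_6: permutations of 6 items with no fixed point.
By inclusion–exclusion this is Σ_{j=0}^{6} (−1)^j C(6,j)·(6−j)!.
Computing: 720 − 720 + 360 − 120 + 30 − 6 + 1 = 265.

265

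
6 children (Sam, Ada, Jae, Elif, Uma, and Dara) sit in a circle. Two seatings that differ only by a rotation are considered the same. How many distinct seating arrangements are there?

Around a circle, 6 distinct people have 6!/6 = (5)! = 120 rotationally distinct seatings.

120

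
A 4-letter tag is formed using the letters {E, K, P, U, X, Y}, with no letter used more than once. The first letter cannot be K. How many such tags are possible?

300

The first letter has 6−1 = 5 choices (anything except K).
The remaining 3 letters are filled from the other 5 symbols without repetition: 5 × 4 × 3 = 60.
Total: 5 × 60 = 300.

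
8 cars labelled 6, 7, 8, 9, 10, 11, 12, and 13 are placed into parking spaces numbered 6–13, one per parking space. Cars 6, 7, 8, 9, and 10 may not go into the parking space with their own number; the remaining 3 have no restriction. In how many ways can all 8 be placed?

Let Aᵢ (for 6 ≤ i ≤ 10) be the placements that put car i in its forbidden parking space. Any j of these fix j positions, leaving (8−j)! ways to fill the rest, and there are C(5,j) ways to pick which j.
By inclusion–exclusion, the number of valid placements is Σ_{j=0}^{5} (−1)^j C(5,j)·(8−j)!.
Computing: 40320 − 25200 + 7200 − 1200 + 120 − 6 = 21234.

21234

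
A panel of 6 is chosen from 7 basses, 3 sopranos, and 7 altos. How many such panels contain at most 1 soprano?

9009

Split by how many sopranos are chosen (0 through 1).
Sum: C(3,0)·C(14,6) + C(3,1)·C(14,5) = 3003 + 6006 = 9009.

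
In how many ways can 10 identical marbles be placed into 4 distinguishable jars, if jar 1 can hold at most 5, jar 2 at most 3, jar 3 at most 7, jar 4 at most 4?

106

By stars and bars, unrestricted non-negative solutions to x_1+…+x_4 = 10 number C(10+3,3) = 286.
Subtract solutions that violate a single cap (substitute x_i' = x_i − (cap_i+1)): x_1 ≥ 6 gives C(7,3) = 35; x_2 ≥ 4 gives C(9,3) = 84; x_3 ≥ 8 gives C(5,3) = 10; x_4 ≥ 5 gives C(8,3) = 56. Together 185.
Add back pairs where two caps are both exceeded: 1 + 0 + 0 + 0 + 4 + 0 = 5.
By inclusion–exclusion the count is 286 − 185 + 5 = 106.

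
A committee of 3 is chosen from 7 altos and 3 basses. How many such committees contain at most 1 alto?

22

Split by how many altos are chosen (0 through 1).
Sum: C(7,0)·C(3,3) + C(7,1)·C(3,2) = 1 + 21 = 22.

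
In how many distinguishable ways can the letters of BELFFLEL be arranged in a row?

1680

Letter multiplicities in BELFFLEL: B×1, E×2, F×2, L×3.
The number of distinct arrangements is 8!/(3!·2!·2!) = 40320/24 = 1680.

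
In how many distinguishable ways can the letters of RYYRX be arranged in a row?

30

Letter multiplicities in RYYRX: R×2, X×1, Y×2.
The number of distinct arrangements is 5!/(2!·2!) = 120/4 = 30.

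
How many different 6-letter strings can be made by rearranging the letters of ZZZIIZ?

15

The 6 letters of ZZZIIZ have repeats: I appearing twice and Z appearing 4 times.
Dividing 6! = 720 by 4!·2! = 48 for the repeated letters gives 15.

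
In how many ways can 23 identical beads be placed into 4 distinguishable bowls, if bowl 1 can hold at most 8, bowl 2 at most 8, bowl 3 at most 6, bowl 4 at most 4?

20

Without the upper bounds there are C(26,3) = 2600 ways to split 23 among 4 bowls.
Subtract solutions that violate a single cap (substitute x_i' = x_i − (cap_i+1)): x_1 ≥ 9 gives C(17,3) = 680; x_2 ≥ 9 gives C(17,3) = 680; x_3 ≥ 7 gives C(19,3) = 969; x_4 ≥ 5 gives C(21,3) = 1330. Together 3659.
Add back pairs where two caps are both exceeded: 56 + 120 + 220 + 120 + 220 + 364 = 1100.
Subtract triples: 0 + 1 + 10 + 10 = 21.
By inclusion–exclusion the count is 2600 − 3659 + 1100 − 21 = 20.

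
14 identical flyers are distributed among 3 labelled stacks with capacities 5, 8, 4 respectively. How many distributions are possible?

By stars and bars, unrestricted non-negative solutions to x_1+…+x_3 = 14 number C(14+2,2) = 120.
Subtract solutions that violate a single cap (substitute x_i' = x_i − (cap_i+1)): x_1 ≥ 6 gives C(10,2) = 45; x_2 ≥ 9 gives C(7,2) = 21; x_3 ≥ 5 gives C(11,2) = 55. Together 121.
Add back pairs where two caps are both exceeded: 0 + 10 + 1 = 11.
By inclusion–exclusion the count is 120 − 121 + 11 = 10.

10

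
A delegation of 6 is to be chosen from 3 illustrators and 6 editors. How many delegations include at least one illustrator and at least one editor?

83

Unrestricted: C(9,6) = 84 ways to pick any 6 of the 9.
Subtract selections that omit an entire group: no illustrators → C(6,6) = 1; no editors → C(3,6) = 0.
Both groups omitted at once is impossible, so 84 − 1 = 83.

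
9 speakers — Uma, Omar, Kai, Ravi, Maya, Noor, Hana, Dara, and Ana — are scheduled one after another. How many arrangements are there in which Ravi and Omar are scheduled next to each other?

Glue Ravi and Omar into one block (2 internal orders), leaving 8 units to arrange in a row.
So the count is 2·(8)! = 80640.

80640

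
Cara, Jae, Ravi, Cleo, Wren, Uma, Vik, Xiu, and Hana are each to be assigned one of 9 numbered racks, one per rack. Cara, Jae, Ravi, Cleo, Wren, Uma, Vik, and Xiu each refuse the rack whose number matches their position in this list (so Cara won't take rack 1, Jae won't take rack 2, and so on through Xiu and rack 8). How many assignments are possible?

Let Aᵢ (for 1 ≤ i ≤ 8) be the placements that put person i in their forbidden rack. Any j of these fix j positions, leaving (9−j)! ways to fill the rest, and there are C(8,j) ways to pick which j.
By inclusion–exclusion, the number of valid placements is Σ_{j=0}^{8} (−1)^j C(8,j)·(9−j)!.
Computing: 362880 − 322560 + 141120 − 40320 + 8400 − 1344 + 168 − 16 + 1 = 148329.

148329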